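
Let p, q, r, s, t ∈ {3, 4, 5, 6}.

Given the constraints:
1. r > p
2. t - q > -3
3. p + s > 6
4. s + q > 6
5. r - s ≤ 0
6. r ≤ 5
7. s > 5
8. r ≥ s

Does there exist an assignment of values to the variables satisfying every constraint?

From constraint 7: s ≥ 6. From constraints 6 and 8: s ≤ r and r ≤ 5, so s ≤ 5. But 5 < 6, so no value of s works.

Unsatisfiable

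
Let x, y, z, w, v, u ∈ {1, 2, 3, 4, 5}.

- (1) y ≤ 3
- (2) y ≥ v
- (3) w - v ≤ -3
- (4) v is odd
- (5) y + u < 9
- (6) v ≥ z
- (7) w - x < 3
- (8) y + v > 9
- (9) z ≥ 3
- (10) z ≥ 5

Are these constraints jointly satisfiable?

From constraints 6 and 10: v ≥ z and z ≥ 5, so v ≥ 5. From constraints 1 and 2: v ≤ y and y ≤ 3, so v ≤ 3. But 3 < 5, so no value of v works.

Unsatisfiable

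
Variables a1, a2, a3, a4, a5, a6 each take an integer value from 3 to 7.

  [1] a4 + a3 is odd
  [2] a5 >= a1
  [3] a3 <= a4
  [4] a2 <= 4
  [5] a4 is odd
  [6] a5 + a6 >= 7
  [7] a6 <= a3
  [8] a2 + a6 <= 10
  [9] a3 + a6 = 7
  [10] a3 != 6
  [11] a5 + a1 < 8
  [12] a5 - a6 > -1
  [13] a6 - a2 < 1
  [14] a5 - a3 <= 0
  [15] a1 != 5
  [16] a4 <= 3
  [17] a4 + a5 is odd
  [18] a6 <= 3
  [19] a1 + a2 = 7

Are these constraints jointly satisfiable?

Unsatisfiable

From constraints 3 and 16: a3 ≤ a4 ≤ 3. From constraint 18: a6 ≤ 3. Hence a3 + a6 ≤ 6. But constraint 9 requires a3 + a6 = 7, and 7 > 6. Contradiction.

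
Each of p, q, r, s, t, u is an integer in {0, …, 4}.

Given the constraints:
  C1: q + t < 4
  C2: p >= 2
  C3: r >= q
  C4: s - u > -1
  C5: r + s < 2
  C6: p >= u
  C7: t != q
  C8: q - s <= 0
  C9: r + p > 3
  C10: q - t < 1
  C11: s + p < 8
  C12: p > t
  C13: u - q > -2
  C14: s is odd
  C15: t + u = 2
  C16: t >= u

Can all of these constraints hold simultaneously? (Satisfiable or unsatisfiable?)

Satisfiable

One satisfying assignment is p = 4, q = 0, r = 0, s = 1, t = 2, u = 0.
For the less obvious constraints — constraint 1: q + t = 2; constraint 4: s - u = 1; constraint 5: r + s = 1 — and the others hold by inspection.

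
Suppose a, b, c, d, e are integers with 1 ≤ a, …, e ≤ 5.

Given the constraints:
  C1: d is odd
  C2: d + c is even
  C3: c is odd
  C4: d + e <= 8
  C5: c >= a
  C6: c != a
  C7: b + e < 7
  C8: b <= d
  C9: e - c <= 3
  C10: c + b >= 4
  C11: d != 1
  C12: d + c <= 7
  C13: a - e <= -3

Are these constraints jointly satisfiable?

The assignment a = 1, b = 1, c = 3, d = 3, e = 5 works:
  constraint 4 holds since d + e = 8.
  constraint 7 holds since b + e = 6.
The rest check out directly.

Satisfiable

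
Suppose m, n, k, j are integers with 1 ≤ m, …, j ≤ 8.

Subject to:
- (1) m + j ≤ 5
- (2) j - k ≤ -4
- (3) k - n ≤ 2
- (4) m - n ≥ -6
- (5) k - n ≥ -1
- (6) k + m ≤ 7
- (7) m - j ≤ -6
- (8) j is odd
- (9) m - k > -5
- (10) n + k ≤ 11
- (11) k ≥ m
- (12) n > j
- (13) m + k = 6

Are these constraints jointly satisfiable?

Constraints 2, 3, 4, and 7 give j − m ≥ 6, m − n ≥ -6, n − k ≥ -2, k − j ≥ 4.
Adding all 4 inequalities: the left sides telescope to 0, and the right sides sum to 6 + (-6) + (-2) + 4 = 2. So 0 ≥ 2, which is false.

Unsatisfiable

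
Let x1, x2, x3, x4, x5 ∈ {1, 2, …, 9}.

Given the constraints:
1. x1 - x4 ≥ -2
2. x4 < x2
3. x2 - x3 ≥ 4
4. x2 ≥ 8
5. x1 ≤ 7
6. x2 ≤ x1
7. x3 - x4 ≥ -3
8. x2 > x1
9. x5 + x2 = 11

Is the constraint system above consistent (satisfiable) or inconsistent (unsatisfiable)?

From constraints 4 and 6: x1 ≥ x2 and x2 ≥ 8, so x1 ≥ 8. From constraint 5: x1 ≤ 7. But 7 < 8, so no value of x1 works.

Unsatisfiable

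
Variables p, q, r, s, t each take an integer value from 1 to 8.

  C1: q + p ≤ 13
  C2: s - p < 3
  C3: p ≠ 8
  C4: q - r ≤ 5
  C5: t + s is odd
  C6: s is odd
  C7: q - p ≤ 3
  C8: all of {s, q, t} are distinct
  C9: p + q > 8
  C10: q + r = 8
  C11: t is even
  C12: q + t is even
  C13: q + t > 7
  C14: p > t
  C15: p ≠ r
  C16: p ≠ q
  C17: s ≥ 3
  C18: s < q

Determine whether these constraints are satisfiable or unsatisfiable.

Take p = 4, q = 6, r = 2, s = 5, t = 2. Then constraint 1: q + p = 10; constraint 2: s - p = 1, and every other listed constraint is also met.

Satisfiable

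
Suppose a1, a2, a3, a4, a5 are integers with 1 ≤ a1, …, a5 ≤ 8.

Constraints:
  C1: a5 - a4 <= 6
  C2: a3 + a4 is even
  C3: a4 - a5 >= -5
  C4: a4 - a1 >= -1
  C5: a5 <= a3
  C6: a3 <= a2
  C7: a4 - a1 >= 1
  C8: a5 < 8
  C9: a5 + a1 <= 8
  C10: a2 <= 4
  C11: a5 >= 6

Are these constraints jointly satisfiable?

From constraints 5 and 11: a3 ≥ a5 and a5 ≥ 6, so a3 ≥ 6. From constraints 6 and 10: a3 ≤ a2 and a2 ≤ 4, so a3 ≤ 4. But 4 < 6, so no value of a3 works.

Unsatisfiable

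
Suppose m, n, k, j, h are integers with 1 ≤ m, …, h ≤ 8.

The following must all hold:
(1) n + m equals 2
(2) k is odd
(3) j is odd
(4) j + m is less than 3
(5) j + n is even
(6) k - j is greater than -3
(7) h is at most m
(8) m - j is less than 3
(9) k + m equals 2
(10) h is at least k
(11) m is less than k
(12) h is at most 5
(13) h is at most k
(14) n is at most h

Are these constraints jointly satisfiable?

Unsatisfiable

Constraints 7, 10, and 11 give k ≤ h, h ≤ m, m < k. Chaining: k ≤ h ≤ m < k, which forces k < k — impossible.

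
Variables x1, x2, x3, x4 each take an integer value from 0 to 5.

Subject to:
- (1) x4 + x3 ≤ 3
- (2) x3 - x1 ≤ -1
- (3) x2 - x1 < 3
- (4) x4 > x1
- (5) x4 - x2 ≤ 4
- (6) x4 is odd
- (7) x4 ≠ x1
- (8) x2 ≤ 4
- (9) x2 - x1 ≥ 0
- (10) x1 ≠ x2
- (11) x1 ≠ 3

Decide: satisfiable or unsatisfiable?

Take x1 = 1, x2 = 2, x3 = 0, x4 = 3. Then constraint 1: x4 + x3 = 3; constraint 2: x3 - x1 = -1; constraint 3: x2 - x1 = 1, and every other listed constraint is also met.

Satisfiable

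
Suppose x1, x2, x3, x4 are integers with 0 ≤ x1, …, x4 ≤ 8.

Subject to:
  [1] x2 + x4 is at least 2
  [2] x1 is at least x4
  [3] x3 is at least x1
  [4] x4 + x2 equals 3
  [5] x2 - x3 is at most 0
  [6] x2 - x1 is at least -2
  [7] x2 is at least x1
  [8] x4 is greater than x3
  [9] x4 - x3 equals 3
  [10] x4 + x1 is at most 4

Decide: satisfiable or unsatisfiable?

Constraints 2, 3, and 8 give x4 ≤ x1, x1 ≤ x3, x3 < x4. Chaining: x4 ≤ x1 ≤ x3 < x4, which forces x4 < x4 — impossible.

Unsatisfiable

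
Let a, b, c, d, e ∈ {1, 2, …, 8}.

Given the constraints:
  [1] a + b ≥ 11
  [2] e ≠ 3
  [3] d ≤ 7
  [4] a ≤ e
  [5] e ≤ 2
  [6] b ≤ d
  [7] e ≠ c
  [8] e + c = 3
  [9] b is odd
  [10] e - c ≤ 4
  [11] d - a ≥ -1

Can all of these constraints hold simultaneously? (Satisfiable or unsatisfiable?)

Unsatisfiable

From constraints 4 and 5: a ≤ e ≤ 2. From constraints 3 and 6: b ≤ d ≤ 7. Hence a + b ≤ 9. But constraint 1 requires a + b ≥ 11, and 11 > 9. Contradiction.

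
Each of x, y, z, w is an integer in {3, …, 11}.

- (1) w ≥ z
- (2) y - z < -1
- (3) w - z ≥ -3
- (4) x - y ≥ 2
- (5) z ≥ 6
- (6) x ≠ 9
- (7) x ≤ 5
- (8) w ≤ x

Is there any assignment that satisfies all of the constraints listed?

From constraints 1 and 5: w ≥ z and z ≥ 6, so w ≥ 6. From constraints 7 and 8: w ≤ x and x ≤ 5, so w ≤ 5. But 5 < 6, so no value of w works.

Unsatisfiable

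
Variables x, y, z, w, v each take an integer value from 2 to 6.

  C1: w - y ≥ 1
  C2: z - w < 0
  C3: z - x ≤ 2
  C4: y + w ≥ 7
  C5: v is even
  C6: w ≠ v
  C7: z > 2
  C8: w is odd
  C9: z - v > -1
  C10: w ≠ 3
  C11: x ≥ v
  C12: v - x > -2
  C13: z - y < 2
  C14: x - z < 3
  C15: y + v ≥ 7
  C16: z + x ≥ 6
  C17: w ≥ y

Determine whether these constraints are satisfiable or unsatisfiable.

Satisfiable

Setting (x, y, z, w, v) = (4, 4, 4, 5, 4) satisfies everything: constraint 1: w - y = 1; constraint 2: z - w = -1, and the others follow.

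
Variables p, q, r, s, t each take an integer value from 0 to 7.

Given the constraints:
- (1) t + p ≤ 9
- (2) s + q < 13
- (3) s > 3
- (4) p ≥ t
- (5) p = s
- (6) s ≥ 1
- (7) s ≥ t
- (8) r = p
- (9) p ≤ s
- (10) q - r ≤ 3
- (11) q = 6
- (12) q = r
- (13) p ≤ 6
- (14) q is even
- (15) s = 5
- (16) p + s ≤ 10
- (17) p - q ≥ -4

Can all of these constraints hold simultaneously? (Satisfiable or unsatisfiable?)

Unsatisfiable

Constraint 11 fixes q = 6 and constraint 15 fixes s = 5. Constraints 5, 8, and 12 give q = r = p = s, so q = s. But 6 ≠ 5 — contradiction.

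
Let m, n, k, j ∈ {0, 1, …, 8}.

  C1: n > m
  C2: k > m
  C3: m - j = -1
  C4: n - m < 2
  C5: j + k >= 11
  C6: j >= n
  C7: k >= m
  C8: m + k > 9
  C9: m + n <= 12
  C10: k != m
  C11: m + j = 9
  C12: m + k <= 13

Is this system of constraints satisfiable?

One satisfying assignment is m = 4, n = 5, k = 7, j = 5.
For the less obvious constraints — constraint 3: m - j = -1; constraint 4: n - m = 1; constraint 5: j + k = 12 — and the others hold by inspection.

Satisfiable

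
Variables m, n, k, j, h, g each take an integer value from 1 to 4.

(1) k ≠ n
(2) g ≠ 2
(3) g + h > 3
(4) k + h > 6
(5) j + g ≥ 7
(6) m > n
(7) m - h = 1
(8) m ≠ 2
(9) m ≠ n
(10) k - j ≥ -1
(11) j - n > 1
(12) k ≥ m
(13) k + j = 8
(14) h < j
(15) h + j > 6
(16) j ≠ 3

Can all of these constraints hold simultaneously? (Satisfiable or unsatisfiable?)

Satisfiable

Try m = 4, n = 2, k = 4, j = 4, h = 3, g = 3.
Check constraint 3: g + h = 6; constraint 4: k + h = 7; constraint 5: j + g = 7. The remaining constraints are straightforward to verify.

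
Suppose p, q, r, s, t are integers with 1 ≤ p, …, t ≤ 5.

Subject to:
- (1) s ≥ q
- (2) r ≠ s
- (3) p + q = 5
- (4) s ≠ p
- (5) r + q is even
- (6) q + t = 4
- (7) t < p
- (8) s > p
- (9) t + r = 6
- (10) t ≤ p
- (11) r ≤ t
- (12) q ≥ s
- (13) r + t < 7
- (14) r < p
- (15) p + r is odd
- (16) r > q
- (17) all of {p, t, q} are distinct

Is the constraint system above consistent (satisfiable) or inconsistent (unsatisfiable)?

Constraints 7, 8, 11, 12, and 16 give p < s, s ≤ q, q < r, r ≤ t, t < p. Chaining: p < s ≤ q < r ≤ t < p, which forces p < p — impossible.

Unsatisfiable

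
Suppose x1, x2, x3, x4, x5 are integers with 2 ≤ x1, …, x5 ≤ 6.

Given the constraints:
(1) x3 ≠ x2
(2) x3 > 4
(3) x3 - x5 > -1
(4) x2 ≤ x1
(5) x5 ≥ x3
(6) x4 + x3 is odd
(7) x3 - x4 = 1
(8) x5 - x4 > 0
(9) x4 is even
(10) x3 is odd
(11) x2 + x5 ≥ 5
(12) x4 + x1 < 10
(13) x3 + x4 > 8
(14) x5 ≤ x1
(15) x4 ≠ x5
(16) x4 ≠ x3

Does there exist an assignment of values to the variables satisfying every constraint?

Satisfiable

Setting (x1, x2, x3, x4, x5) = (5, 3, 5, 4, 5) satisfies everything: constraint 3: x3 - x5 = 0; constraint 7: x3 - x4 = 1, and the others follow.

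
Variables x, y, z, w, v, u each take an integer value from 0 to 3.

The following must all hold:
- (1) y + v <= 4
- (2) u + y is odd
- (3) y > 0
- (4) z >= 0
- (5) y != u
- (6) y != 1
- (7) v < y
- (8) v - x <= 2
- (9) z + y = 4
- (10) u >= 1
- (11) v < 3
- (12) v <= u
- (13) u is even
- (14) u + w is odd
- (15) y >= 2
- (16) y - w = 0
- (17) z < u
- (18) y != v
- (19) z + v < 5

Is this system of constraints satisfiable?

Satisfiable

Try x = 2, y = 3, z = 1, w = 3, v = 1, u = 2.
Check constraint 1: y + v = 4; constraint 8: v - x = -1. The remaining constraints are straightforward to verify.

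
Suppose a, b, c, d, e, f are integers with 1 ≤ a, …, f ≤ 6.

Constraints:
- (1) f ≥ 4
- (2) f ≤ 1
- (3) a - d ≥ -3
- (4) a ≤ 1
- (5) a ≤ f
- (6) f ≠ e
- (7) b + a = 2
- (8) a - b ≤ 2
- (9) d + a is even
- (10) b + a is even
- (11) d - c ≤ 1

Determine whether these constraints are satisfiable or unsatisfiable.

Unsatisfiable

From constraint 1: f ≥ 4. From constraint 2: f ≤ 1. But 1 < 4, so no value of f works.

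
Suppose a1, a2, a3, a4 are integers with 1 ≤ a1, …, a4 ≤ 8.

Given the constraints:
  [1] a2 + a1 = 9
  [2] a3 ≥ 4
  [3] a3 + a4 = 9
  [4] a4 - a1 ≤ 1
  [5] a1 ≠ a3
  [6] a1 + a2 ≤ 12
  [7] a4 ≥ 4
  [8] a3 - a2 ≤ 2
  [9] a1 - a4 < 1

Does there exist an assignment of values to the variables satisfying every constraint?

One satisfying assignment is a1 = 3, a2 = 6, a3 = 5, a4 = 4.
For the less obvious constraints — constraint 1: a2 + a1 = 9; constraint 3: a3 + a4 = 9; constraint 4: a4 - a1 = 1 — and the others hold by inspection.

Satisfiable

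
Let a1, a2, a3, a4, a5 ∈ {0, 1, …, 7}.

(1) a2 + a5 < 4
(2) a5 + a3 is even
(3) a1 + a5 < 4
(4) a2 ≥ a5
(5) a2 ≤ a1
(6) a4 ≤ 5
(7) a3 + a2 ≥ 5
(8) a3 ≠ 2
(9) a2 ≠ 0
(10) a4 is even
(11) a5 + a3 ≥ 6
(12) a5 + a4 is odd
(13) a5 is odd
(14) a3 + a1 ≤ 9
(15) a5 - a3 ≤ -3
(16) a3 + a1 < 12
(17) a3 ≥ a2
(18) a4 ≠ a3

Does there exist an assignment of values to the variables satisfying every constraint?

Try a1 = 2, a2 = 1, a3 = 7, a4 = 0, a5 = 1.
Check constraint 1: a2 + a5 = 2; constraint 3: a1 + a5 = 3. The remaining constraints are straightforward to verify.

Satisfiable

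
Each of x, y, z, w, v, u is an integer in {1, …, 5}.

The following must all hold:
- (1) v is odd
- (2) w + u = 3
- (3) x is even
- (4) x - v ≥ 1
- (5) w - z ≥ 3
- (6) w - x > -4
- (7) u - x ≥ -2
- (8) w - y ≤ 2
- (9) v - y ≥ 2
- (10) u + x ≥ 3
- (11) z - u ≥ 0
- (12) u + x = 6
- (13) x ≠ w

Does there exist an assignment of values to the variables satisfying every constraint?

Constraints 4, 5, 7, 8, 9, and 11 give x − v ≥ 1, v − y ≥ 2, y − w ≥ -2, w − z ≥ 3, z − u ≥ 0, u − x ≥ -2.
Adding all 6 inequalities: the left sides telescope to 0, and the right sides sum to 1 + 2 + (-2) + 3 + 0 + (-2) = 2. So 0 ≥ 2, which is false.

Unsatisfiable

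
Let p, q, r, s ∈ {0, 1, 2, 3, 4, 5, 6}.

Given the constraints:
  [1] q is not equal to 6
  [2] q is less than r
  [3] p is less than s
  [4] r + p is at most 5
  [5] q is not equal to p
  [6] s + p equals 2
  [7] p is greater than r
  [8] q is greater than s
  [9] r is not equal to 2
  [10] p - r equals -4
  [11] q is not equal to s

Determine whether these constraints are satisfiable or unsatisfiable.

Unsatisfiable

Constraints 2, 3, 7, and 8 give r < p, p < s, s < q, q < r. Chaining: r < p < s < q < r, which forces r < r — impossible.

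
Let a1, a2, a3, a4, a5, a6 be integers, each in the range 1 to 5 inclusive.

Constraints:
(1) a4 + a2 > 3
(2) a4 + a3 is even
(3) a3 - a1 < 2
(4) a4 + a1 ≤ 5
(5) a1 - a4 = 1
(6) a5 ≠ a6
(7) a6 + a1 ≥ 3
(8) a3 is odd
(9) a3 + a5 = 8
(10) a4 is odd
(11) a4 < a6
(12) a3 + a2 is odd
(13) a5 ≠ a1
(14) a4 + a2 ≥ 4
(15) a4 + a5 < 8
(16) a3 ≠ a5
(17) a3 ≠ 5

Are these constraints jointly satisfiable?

Setting (a1, a2, a3, a4, a5, a6) = (2, 4, 3, 1, 5, 2) satisfies everything: constraint 1: a4 + a2 = 5; constraint 3: a3 - a1 = 1; constraint 4: a4 + a1 = 3, and the others follow.

Satisfiable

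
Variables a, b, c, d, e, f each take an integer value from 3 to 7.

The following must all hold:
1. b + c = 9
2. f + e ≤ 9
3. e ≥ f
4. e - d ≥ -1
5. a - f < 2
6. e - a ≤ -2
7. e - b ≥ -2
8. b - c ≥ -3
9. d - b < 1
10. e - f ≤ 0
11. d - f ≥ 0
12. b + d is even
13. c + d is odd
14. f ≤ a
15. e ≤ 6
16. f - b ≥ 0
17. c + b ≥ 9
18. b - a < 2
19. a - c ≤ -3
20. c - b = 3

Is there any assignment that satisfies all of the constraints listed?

Constraints 4, 6, 8, 11, 16, and 19 give e − d ≥ -1, d − f ≥ 0, f − b ≥ 0, b − c ≥ -3, c − a ≥ 3, a − e ≥ 2.
Adding all 6 inequalities: the left sides telescope to 0, and the right sides sum to (-1) + 0 + 0 + (-3) + 3 + 2 = 1. So 0 ≥ 1, which is false.

Unsatisfiable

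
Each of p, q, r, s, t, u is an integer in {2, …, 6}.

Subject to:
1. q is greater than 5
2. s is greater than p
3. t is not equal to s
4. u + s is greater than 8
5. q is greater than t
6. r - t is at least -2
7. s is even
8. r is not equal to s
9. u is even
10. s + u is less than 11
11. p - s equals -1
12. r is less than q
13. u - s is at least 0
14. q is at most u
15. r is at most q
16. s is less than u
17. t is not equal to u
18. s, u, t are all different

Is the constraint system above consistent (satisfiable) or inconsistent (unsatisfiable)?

The assignment p = 3, q = 6, r = 5, s = 4, t = 5, u = 6 works:
  constraint 4 holds since u + s = 10.
  constraint 6 holds since r - t = 0.
The rest check out directly.

Satisfiable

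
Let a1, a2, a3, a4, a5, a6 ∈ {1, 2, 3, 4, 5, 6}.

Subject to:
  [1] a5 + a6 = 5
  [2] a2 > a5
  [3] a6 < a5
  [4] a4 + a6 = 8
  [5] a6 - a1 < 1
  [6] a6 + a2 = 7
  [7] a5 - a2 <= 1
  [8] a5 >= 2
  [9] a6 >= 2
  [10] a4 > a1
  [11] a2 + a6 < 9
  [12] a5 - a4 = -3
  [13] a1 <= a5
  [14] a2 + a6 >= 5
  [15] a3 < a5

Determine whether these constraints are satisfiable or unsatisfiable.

Try a1 = 3, a2 = 5, a3 = 2, a4 = 6, a5 = 3, a6 = 2.
Check constraint 1: a5 + a6 = 5; constraint 4: a4 + a6 = 8; constraint 5: a6 - a1 = -1. The remaining constraints are straightforward to verify.

Satisfiable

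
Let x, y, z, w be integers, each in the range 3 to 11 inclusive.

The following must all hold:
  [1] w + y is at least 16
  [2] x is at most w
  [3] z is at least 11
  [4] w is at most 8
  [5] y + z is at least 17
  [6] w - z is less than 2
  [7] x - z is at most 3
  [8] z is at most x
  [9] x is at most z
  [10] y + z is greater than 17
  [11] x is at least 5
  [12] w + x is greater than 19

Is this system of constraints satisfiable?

From constraints 3 and 8: x ≥ z and z ≥ 11, so x ≥ 11. From constraints 2 and 4: x ≤ w and w ≤ 8, so x ≤ 8. But 8 < 11, so no value of x works.

Unsatisfiable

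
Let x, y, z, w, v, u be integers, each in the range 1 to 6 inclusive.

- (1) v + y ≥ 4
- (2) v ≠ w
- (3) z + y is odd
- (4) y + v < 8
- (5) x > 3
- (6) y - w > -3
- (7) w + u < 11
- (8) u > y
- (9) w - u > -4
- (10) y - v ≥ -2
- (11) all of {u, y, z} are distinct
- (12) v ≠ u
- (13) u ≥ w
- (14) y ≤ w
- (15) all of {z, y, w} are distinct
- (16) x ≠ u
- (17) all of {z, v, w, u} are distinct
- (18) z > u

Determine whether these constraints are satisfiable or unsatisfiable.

Try x = 6, y = 3, z = 6, w = 4, v = 2, u = 5.
Check constraint 1: v + y = 5; constraint 4: y + v = 5; constraint 6: y - w = -1. The remaining constraints are straightforward to verify.

Satisfiable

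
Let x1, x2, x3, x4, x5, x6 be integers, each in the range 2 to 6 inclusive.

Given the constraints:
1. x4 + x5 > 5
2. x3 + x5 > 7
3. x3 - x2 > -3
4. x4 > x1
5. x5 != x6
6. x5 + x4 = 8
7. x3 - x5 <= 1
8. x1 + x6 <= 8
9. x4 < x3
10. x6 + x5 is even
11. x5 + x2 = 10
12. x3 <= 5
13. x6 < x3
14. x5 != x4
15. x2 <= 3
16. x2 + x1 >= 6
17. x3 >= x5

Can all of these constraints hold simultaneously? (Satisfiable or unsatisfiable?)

From constraints 12 and 17: x5 ≤ x3 ≤ 5. From constraint 15: x2 ≤ 3. Hence x5 + x2 ≤ 8. But constraint 11 requires x5 + x2 = 10, and 10 > 8. Contradiction.

Unsatisfiable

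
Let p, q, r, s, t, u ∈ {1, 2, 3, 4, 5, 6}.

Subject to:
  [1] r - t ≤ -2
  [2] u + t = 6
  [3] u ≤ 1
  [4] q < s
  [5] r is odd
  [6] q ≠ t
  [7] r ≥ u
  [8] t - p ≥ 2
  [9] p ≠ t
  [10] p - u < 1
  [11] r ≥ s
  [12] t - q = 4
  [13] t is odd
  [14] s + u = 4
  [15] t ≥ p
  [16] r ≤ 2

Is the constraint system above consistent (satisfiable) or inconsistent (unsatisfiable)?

From constraints 11 and 16: s ≤ r ≤ 2. From constraint 3: u ≤ 1. Hence s + u ≤ 3. But constraint 14 requires s + u = 4, and 4 > 3. Contradiction.

Unsatisfiable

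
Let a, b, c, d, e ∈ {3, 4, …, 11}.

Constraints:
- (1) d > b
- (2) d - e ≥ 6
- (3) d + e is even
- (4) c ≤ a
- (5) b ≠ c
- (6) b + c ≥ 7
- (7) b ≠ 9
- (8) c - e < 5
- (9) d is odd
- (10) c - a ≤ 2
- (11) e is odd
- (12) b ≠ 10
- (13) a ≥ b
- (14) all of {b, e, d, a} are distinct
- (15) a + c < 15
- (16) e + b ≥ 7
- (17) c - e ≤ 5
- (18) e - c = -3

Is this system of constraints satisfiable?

Take a = 6, b = 4, c = 6, d = 11, e = 3. Then constraint 2: d - e = 8; constraint 6: b + c = 10, and every other listed constraint is also met.

Satisfiable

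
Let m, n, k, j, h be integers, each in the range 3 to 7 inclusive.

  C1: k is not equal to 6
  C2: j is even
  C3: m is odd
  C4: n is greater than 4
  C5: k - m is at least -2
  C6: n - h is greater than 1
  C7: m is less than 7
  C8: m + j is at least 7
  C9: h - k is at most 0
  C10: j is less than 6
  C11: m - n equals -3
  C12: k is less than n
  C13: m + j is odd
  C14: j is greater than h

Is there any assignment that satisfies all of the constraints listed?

Satisfiable

Take m = 3, n = 6, k = 3, j = 4, h = 3. Then constraint 5: k - m = 0; constraint 6: n - h = 3; constraint 8: m + j = 7, and every other listed constraint is also met.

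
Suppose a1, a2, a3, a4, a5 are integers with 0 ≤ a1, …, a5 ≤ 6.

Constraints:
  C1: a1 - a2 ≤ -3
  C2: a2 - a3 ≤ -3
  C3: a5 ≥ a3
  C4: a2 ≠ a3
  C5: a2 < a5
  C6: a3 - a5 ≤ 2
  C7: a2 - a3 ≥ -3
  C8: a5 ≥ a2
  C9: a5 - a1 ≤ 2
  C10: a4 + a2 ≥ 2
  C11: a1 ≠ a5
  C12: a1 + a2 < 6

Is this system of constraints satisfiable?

Unsatisfiable

Constraints 1, 2, 6, and 9 give a5 − a3 ≥ -2, a3 − a2 ≥ 3, a2 − a1 ≥ 3, a1 − a5 ≥ -2.
Adding all 4 inequalities: the left sides telescope to 0, and the right sides sum to (-2) + 3 + 3 + (-2) = 2. So 0 ≥ 2, which is false.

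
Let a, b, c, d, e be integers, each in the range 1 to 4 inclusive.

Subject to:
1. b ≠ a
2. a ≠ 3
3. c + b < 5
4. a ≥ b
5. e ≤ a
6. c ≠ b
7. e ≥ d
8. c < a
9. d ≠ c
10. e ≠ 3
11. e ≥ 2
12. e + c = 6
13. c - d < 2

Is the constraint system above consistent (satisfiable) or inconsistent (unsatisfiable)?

Take a = 4, b = 1, c = 2, d = 1, e = 4. Then constraint 3: c + b = 3; constraint 12: e + c = 6, and every other listed constraint is also met.

Satisfiable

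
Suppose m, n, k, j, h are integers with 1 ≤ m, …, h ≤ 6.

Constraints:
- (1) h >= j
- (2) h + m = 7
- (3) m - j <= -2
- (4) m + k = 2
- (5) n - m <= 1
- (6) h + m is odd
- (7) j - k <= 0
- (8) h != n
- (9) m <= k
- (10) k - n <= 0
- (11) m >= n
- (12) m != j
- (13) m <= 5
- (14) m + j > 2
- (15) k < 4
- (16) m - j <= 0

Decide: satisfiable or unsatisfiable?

Unsatisfiable

Constraints 3, 5, 7, and 10 give m − n ≥ -1, n − k ≥ 0, k − j ≥ 0, j − m ≥ 2.
Adding all 4 inequalities: the left sides telescope to 0, and the right sides sum to (-1) + 0 + 0 + 2 = 1. So 0 ≥ 1, which is false.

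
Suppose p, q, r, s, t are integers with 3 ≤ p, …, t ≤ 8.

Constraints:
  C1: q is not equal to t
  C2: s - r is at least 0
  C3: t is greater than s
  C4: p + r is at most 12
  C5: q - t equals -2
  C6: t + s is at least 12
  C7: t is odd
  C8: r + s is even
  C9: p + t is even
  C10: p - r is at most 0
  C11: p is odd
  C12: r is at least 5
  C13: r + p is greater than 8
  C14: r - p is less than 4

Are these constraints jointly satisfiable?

Try p = 5, q = 5, r = 6, s = 6, t = 7.
Check constraint 2: s - r = 0; constraint 4: p + r = 11. The remaining constraints are straightforward to verify.

Satisfiable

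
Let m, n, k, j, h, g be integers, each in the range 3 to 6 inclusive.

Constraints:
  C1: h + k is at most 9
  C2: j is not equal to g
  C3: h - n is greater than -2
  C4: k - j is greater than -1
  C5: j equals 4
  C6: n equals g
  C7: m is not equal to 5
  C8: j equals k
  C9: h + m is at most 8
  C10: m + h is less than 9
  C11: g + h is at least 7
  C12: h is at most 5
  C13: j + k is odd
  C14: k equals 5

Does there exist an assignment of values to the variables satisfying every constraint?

Unsatisfiable

Constraint 5 fixes j = 4 and constraint 14 fixes k = 5, but constraint 8 requires j = k. Since 4 ≠ 5, contradiction.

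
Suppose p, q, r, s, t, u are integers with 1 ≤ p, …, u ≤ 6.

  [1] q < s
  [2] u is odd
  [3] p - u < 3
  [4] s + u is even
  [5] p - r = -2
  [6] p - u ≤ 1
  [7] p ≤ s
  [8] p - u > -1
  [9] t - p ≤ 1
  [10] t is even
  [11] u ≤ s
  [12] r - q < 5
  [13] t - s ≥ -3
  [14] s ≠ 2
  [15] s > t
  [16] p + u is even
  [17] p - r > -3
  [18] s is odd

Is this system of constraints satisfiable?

Satisfiable

The assignment p = 3, q = 2, r = 5, s = 5, t = 2, u = 3 works:
  constraint 3 holds since p - u = 0.
  constraint 5 holds since p - r = -2.
The rest check out directly.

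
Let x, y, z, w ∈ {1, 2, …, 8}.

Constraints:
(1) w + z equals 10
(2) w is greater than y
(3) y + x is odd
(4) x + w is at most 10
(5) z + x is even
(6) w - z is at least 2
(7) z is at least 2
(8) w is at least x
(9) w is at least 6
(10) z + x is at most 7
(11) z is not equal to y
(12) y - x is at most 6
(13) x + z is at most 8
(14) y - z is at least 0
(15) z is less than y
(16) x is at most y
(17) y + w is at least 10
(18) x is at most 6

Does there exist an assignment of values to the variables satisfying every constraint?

Satisfiable

The assignment x = 3, y = 6, z = 3, w = 7 works:
  constraint 1 holds since w + z = 10.
  constraint 4 holds since x + w = 10.
The rest check out directly.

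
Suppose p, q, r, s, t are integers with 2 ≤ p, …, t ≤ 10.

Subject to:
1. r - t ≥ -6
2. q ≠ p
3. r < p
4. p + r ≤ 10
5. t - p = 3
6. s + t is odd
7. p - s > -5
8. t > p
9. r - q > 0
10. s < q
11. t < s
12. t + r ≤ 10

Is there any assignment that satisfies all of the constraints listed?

Constraints 3, 8, 9, 10, and 11 give q < r, r < p, p < t, t < s, s < q. Chaining: q < r < p < t < s < q, which forces q < q — impossible.

Unsatisfiable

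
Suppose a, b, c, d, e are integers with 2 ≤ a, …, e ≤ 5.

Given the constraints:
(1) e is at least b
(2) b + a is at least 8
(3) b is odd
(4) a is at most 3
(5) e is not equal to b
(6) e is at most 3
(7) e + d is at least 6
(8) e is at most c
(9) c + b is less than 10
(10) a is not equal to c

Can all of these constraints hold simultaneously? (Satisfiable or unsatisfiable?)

From constraints 1 and 6: b ≤ e ≤ 3. From constraint 4: a ≤ 3. Hence b + a ≤ 6. But constraint 2 requires b + a ≥ 8, and 8 > 6. Contradiction.

Unsatisfiable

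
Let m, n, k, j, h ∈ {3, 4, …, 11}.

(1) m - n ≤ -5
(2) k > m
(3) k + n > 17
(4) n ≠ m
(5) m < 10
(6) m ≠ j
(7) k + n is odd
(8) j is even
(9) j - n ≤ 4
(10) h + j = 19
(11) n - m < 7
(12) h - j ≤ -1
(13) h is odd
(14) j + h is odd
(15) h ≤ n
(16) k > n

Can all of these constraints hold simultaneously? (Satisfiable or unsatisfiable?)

Take m = 4, n = 9, k = 10, j = 10, h = 9. Then constraint 1: m - n = -5; constraint 3: k + n = 19, and every other listed constraint is also met.

Satisfiable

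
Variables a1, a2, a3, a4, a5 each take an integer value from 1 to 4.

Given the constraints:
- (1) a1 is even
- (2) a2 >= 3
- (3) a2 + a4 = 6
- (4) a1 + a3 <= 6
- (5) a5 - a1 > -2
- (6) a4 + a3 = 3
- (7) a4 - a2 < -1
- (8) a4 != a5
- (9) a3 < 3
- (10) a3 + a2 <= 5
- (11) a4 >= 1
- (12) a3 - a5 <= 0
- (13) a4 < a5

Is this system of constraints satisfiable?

Satisfiable

Try a1 = 2, a2 = 4, a3 = 1, a4 = 2, a5 = 3.
Check constraint 3: a2 + a4 = 6; constraint 4: a1 + a3 = 3; constraint 5: a5 - a1 = 1. The remaining constraints are straightforward to verify.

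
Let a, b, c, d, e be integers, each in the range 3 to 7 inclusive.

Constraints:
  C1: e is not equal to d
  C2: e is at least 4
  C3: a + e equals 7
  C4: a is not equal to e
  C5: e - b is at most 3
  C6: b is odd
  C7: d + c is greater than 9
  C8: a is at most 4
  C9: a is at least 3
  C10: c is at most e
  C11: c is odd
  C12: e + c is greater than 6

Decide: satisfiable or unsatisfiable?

Satisfiable

The assignment a = 3, b = 3, c = 3, d = 7, e = 4 works:
  constraint 3 holds since a + e = 7.
  constraint 5 holds since e - b = 1.
  constraint 7 holds since d + c = 10.
The rest check out directly.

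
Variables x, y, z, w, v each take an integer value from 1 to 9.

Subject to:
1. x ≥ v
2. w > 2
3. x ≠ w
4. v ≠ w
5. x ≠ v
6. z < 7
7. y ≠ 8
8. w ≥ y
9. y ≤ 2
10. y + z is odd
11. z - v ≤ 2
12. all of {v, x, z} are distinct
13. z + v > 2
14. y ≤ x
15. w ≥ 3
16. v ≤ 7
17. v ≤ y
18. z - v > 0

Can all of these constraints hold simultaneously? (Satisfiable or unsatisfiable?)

Try x = 5, y = 1, z = 2, w = 8, v = 1.
Check constraint 11: z - v = 1; constraint 13: z + v = 3. The remaining constraints are straightforward to verify.

Satisfiable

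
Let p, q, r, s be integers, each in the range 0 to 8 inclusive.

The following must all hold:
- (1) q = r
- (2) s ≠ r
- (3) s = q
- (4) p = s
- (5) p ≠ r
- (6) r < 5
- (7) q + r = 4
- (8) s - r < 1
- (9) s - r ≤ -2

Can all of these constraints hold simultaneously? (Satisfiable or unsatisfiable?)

Unsatisfiable

From constraints 1, 3, and 4, p = s = q = r, so p = r. But constraint 5 says p ≠ r. Contradiction.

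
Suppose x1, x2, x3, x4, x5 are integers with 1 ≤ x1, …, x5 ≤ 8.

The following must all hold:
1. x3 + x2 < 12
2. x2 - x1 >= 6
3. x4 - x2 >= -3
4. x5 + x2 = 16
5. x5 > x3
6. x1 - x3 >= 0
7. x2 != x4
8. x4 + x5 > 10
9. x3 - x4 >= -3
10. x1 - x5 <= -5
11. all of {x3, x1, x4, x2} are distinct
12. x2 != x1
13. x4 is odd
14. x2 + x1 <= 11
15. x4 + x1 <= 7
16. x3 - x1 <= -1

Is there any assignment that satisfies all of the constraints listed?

Unsatisfiable

Constraints 2, 3, 9, and 16 give x3 − x4 ≥ -3, x4 − x2 ≥ -3, x2 − x1 ≥ 6, x1 − x3 ≥ 1.
Adding all 4 inequalities: the left sides telescope to 0, and the right sides sum to (-3) + (-3) + 6 + 1 = 1. So 0 ≥ 1, which is false.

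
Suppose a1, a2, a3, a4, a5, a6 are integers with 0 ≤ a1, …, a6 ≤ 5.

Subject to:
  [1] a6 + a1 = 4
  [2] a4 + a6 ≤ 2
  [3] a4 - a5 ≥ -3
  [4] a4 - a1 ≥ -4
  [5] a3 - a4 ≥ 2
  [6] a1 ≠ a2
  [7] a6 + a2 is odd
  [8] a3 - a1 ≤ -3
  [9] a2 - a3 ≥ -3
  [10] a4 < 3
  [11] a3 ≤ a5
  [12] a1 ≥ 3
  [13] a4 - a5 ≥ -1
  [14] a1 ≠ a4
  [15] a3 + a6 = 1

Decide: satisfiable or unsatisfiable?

Constraints 4, 5, and 8 give a4 − a1 ≥ -4, a1 − a3 ≥ 3, a3 − a4 ≥ 2.
Adding all 3 inequalities: the left sides telescope to 0, and the right sides sum to (-4) + 3 + 2 = 1. So 0 ≥ 1, which is false.

Unsatisfiable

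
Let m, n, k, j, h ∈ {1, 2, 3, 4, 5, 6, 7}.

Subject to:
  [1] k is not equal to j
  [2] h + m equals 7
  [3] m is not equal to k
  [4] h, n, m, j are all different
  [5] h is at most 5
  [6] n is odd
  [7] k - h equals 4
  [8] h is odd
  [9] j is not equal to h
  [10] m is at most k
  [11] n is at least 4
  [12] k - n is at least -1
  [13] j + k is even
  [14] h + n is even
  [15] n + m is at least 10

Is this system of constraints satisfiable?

The assignment m = 4, n = 7, k = 7, j = 1, h = 3 works:
  constraint 2 holds since h + m = 7.
  constraint 7 holds since k - h = 4.
The rest check out directly.

Satisfiable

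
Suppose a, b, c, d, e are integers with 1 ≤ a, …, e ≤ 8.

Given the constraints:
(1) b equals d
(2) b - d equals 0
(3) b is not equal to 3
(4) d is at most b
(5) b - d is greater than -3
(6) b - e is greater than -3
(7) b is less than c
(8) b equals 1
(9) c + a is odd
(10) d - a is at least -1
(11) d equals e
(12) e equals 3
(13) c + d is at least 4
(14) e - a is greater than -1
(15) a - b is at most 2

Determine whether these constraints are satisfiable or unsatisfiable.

Constraint 8 fixes b = 1 and constraint 12 fixes e = 3. Constraints 1 and 11 give b = d = e, so b = e. But 1 ≠ 3 — contradiction.

Unsatisfiable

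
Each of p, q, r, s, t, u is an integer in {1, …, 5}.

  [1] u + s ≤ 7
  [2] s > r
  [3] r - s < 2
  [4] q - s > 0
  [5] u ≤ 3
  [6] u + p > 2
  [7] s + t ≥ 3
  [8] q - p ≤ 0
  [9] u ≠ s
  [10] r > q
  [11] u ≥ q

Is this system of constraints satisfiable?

Unsatisfiable

Constraints 2, 4, and 10 give s < q, q < r, r < s. Chaining: s < q < r < s, which forces s < s — impossible.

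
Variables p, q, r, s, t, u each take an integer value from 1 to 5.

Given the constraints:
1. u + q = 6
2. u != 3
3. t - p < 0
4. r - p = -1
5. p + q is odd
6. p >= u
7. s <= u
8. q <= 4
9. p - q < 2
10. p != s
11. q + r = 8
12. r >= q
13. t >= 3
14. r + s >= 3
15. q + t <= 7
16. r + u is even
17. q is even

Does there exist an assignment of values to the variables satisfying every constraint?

Satisfiable

One satisfying assignment is p = 5, q = 4, r = 4, s = 2, t = 3, u = 2.
For the less obvious constraints — constraint 1: u + q = 6; constraint 3: t - p = -2 — and the others hold by inspection.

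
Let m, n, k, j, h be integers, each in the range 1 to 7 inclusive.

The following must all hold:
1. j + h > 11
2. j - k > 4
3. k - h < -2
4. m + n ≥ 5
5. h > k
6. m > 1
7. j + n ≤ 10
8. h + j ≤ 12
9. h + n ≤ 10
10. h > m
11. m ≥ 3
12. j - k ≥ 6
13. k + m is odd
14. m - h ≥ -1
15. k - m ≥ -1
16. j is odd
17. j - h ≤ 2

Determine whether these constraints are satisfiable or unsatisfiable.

Unsatisfiable

Constraints 12, 14, 15, and 17 give k − m ≥ -1, m − h ≥ -1, h − j ≥ -2, j − k ≥ 6.
Adding all 4 inequalities: the left sides telescope to 0, and the right sides sum to (-1) + (-1) + (-2) + 6 = 2. So 0 ≥ 2, which is false.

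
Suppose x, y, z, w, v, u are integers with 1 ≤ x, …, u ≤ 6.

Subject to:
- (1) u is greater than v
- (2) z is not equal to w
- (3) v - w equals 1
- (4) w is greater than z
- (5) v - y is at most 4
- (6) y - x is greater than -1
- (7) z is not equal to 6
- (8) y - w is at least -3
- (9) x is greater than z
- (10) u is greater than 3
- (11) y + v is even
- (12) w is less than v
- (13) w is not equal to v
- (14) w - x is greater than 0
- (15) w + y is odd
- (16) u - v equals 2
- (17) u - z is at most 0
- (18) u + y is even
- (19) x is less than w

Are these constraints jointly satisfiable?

Unsatisfiable

Constraints 1, 9, 12, 14, and 17 give u ≤ z, z < x, x < w, w < v, v < u. Chaining: u ≤ z < x < w < v < u, which forces u < u — impossible.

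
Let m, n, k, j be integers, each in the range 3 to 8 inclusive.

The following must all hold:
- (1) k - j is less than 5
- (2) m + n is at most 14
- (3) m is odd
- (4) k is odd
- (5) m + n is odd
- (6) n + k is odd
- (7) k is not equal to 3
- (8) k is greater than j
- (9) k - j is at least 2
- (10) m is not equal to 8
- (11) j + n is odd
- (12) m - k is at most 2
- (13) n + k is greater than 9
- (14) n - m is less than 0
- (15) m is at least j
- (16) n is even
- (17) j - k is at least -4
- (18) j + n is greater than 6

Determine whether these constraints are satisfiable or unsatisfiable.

Setting (m, n, k, j) = (7, 6, 5, 3) satisfies everything: constraint 1: k - j = 2; constraint 2: m + n = 13, and the others follow.

Satisfiable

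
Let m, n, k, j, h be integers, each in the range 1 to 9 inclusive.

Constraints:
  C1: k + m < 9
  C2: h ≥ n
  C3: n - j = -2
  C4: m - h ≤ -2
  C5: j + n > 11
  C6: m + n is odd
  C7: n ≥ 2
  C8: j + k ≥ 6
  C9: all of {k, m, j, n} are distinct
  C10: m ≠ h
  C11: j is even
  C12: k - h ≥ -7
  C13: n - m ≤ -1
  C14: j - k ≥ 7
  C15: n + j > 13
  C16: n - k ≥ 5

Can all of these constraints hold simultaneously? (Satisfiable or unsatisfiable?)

Constraints 4, 12, 13, and 16 give h − m ≥ 2, m − n ≥ 1, n − k ≥ 5, k − h ≥ -7.
Adding all 4 inequalities: the left sides telescope to 0, and the right sides sum to 2 + 1 + 5 + (-7) = 1. So 0 ≥ 1, which is false.

Unsatisfiable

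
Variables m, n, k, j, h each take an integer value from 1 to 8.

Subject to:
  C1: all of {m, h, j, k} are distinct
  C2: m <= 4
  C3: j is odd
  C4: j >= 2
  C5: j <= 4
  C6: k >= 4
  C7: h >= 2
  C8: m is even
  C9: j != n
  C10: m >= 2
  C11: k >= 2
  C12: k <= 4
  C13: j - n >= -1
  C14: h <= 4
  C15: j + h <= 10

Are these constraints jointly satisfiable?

Constraints 2, 4, 5, 7, 10, 11, 12, and 14 confine each of m, h, j, k to the 3 values {2, …, 4}.
Constraint 1 requires all 4 of them to be distinct, but only 3 values are available — impossible by the pigeonhole principle.

Unsatisfiable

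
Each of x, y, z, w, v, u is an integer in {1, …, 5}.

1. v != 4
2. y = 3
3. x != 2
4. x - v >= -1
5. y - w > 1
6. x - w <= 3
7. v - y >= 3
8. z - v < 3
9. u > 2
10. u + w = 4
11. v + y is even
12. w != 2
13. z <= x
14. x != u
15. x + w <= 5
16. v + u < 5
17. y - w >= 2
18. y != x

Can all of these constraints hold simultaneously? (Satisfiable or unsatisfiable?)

Constraints 4, 6, 7, and 17 give y − w ≥ 2, w − x ≥ -3, x − v ≥ -1, v − y ≥ 3.
Adding all 4 inequalities: the left sides telescope to 0, and the right sides sum to 2 + (-3) + (-1) + 3 = 1. So 0 ≥ 1, which is false.

Unsatisfiable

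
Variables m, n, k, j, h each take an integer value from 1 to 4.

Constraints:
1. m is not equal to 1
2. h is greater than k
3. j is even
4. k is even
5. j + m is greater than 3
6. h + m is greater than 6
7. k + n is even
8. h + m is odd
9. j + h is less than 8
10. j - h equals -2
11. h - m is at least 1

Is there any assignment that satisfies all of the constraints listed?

Try m = 3, n = 4, k = 2, j = 2, h = 4.
Check constraint 5: j + m = 5; constraint 6: h + m = 7; constraint 9: j + h = 6. The remaining constraints are straightforward to verify.

Satisfiable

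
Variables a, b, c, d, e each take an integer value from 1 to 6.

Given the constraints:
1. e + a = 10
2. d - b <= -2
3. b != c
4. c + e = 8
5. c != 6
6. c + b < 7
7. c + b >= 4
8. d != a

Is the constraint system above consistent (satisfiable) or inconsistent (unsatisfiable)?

Take a = 4, b = 4, c = 2, d = 1, e = 6. Then constraint 1: e + a = 10; constraint 2: d - b = -3, and every other listed constraint is also met.

Satisfiable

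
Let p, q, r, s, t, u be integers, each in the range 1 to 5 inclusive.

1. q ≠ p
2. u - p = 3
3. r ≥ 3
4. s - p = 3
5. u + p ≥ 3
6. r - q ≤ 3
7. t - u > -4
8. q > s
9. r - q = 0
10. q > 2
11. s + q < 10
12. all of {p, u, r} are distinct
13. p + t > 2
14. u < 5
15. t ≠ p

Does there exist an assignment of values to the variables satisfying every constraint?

Satisfiable

Setting (p, q, r, s, t, u) = (1, 5, 5, 4, 3, 4) satisfies everything: constraint 2: u - p = 3; constraint 4: s - p = 3; constraint 5: u + p = 5, and the others follow.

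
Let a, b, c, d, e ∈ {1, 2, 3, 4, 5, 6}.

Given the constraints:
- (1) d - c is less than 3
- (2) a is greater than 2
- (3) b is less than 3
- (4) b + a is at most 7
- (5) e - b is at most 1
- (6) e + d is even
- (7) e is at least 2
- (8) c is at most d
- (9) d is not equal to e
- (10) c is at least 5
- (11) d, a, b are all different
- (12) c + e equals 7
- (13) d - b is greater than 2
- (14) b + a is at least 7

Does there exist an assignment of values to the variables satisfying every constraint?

One satisfying assignment is a = 5, b = 2, c = 5, d = 6, e = 2.
For the less obvious constraints — constraint 1: d - c = 1; constraint 4: b + a = 7; constraint 5: e - b = 0 — and the others hold by inspection.

Satisfiable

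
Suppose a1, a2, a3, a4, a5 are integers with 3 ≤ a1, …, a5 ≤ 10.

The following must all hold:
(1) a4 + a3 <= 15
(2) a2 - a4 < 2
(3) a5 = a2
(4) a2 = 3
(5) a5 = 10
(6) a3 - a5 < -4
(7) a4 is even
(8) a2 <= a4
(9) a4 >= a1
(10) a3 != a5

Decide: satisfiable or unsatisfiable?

Unsatisfiable

Constraint 5 fixes a5 = 10 and constraint 4 fixes a2 = 3, but constraint 3 requires a5 = a2. Since 10 ≠ 3, contradiction.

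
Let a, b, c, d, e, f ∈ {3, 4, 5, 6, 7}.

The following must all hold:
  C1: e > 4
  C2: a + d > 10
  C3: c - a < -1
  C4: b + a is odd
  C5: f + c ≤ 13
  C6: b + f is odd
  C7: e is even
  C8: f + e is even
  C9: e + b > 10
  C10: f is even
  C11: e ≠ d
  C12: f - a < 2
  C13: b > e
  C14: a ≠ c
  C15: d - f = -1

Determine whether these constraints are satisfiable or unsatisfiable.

Satisfiable

The assignment a = 6, b = 7, c = 4, d = 5, e = 6, f = 6 works:
  constraint 2 holds since a + d = 11.
  constraint 3 holds since c - a = -2.
  constraint 5 holds since f + c = 10.
The rest check out directly.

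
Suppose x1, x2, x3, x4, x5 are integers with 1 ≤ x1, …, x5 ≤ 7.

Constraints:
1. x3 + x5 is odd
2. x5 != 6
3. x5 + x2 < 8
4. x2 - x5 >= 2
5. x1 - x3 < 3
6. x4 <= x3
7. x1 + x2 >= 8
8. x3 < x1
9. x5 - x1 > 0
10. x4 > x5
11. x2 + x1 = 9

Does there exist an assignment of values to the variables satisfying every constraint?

Unsatisfiable

Constraints 6, 8, 9, and 10 give x4 ≤ x3, x3 < x1, x1 < x5, x5 < x4. Chaining: x4 ≤ x3 < x1 < x5 < x4, which forces x4 < x4 — impossible.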